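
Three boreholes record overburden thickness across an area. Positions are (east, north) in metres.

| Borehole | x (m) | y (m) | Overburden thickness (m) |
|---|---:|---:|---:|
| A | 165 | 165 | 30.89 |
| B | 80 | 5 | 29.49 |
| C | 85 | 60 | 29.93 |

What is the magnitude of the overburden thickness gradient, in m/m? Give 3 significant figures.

0.00803 m/m

Three-point gradient (reference A): Δ to B = (-85, -160, -1.40), Δ to C = (-80, -105, -0.96).
∂d/∂x = +0.001703, ∂d/∂y = +0.007845 (det = -3875).
|∇f| = √(0.001703² + 0.007845²) = 0.008028 m/m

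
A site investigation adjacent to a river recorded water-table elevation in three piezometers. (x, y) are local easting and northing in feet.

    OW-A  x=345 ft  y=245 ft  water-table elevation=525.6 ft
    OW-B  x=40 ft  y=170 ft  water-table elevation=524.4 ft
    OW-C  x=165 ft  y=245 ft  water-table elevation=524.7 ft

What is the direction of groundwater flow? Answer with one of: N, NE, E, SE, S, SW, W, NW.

Taking OW-A as reference: OW-B−OW-A = (-305, -75, -1.2); OW-C−OW-A = (-180, 0, -0.9).
Solve a·Δx + b·Δy = Δh: det = (-305)·0 − (-180)·(-75) = -13500.
∂h/∂x = [(-1.2)·0 − (-0.9)·(-75)] / -13500 = +0.005000
∂h/∂y = [(-305)·(-0.9) − (-180)·(-1.2)] / -13500 = -0.004333
Flow = −∇h = (-0.005000 east, +0.004333 north), which points northwest.

NW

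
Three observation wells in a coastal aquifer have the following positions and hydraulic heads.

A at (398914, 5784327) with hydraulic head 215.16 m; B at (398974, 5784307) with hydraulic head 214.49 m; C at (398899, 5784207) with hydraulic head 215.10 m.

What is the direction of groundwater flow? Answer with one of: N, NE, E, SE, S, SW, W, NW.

E

With h = a·x + b·y + c and A as origin, the differences give:
  60·a + (-20)·b = -0.67
  (-15)·a + (-120)·b = -0.06
Eliminate b (×(-120) and ×(-20), subtract): -7500·a = 79.200 → a = ∂h/∂x = -0.01056
Back-substitute: b = ∂h/∂y = +0.001820.
Flow = −∇h = (+0.01056 east, -0.001820 north), which points east.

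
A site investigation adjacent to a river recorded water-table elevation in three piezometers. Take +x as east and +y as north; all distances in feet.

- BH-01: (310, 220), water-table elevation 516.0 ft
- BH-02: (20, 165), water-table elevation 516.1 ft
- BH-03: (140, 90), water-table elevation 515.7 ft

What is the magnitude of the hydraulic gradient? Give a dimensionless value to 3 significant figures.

Differences from BH-01: to BH-02 (Δx, Δy, Δh) = (-290, -55, +0.1); to BH-03 = (-170, -130, -0.3).
Solve a·Δx + b·Δy = Δh: det = (-290)·(-130) − (-170)·(-55) = 28350.
∂h/∂x = [(+0.1)·(-130) − (-0.3)·(-55)] / 28350 = -0.001041
∂h/∂y = [(-290)·(-0.3) − (-170)·(+0.1)] / 28350 = +0.003668
|∇h| = √(-0.001041² + 0.003668²) = 0.003813

0.00381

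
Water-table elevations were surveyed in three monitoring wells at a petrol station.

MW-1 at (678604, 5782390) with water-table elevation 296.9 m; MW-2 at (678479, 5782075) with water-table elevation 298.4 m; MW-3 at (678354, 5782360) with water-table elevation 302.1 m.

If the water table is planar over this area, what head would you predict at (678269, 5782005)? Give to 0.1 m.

302.6 m

Differences from MW-1: to MW-2 (Δx, Δy, Δh) = (-125, -315, +1.5); to MW-3 = (-250, -30, +5.2).
Determinant of the coordinate differences = (-125)·(-30) − (-250)·(-315) = -75000.
∂h/∂x = [(+1.5)·(-30) − (+5.2)·(-315)] / -75000 = -0.02124
∂h/∂y = [(-125)·(+5.2) − (-250)·(+1.5)] / -75000 = +0.003667
h(678269, 5782005) = 296.9 + (-0.02124)·(-335) + (+0.003667)·(-385) = 296.9 +7.115 -1.412 = 302.604 m.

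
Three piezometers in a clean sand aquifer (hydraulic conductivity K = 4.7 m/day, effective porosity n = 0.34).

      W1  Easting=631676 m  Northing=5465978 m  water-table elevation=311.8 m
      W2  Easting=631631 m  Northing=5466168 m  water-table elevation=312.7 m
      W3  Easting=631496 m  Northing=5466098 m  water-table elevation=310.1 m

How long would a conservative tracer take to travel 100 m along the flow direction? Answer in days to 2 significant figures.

With h = a·x + b·y + c and W1 as origin, the differences give:
  (-45)·a + 190·b = +0.9
  (-180)·a + 120·b = -1.7
Eliminate b (×120 and ×190, subtract): 28800·a = 431.00 → a = ∂h/∂x = +0.01497
Back-substitute: b = ∂h/∂y = +0.008281.
|∇h| = √(0.01497² + 0.008281²) = 0.01711
Seepage velocity v = K·i/n = 4.7 × 0.01711 / 0.34 = 0.2365 m/day.
t = 100 / 0.2365 = 422.8 days.

420 days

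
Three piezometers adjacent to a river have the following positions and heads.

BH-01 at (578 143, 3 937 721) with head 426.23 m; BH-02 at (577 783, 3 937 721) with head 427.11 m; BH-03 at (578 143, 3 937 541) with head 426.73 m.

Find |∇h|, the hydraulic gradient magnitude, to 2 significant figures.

0.0037

∂h/∂x = (427.11 − 426.23) / (577783 − 578143) = -0.002444
∂h/∂y = (426.73 − 426.23) / (3937541 − 3937721) = -0.002778
|∇h| = √(-0.002444² + -0.002778²) = 0.0037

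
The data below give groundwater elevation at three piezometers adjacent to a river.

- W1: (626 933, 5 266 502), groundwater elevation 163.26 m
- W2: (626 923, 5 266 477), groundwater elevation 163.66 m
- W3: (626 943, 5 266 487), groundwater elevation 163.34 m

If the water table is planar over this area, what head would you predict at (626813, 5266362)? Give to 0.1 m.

166.1 m

Differences from W1: to W2 (Δx, Δy, Δh) = (-10, -25, +0.40); to W3 = (10, -15, +0.08).
Determinant of the coordinate differences = (-10)·(-15) − 10·(-25) = 400.
∂h/∂x = [(+0.40)·(-15) − (+0.08)·(-25)] / 400 = -0.010000
∂h/∂y = [(-10)·(+0.08) − 10·(+0.40)] / 400 = -0.01200
h(626813, 5266362) = 163.26 + (-0.010000)·(-120) + (-0.01200)·(-140) = 163.26 +1.200 +1.680 = 166.140 m.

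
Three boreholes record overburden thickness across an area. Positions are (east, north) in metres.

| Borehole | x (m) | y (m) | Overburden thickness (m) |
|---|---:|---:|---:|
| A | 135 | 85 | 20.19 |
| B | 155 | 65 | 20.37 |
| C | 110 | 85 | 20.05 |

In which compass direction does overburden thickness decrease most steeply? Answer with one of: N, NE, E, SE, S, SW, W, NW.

Three-point gradient (reference A): Δ to B = (20, -20, +0.18), Δ to C = (-25, 0, -0.14).
∂d/∂x = +0.005600, ∂d/∂y = -0.003400 (det = -500).
Steepest decrease is along −∇f = (-0.005600 E, +0.003400 N) → northwest.

NW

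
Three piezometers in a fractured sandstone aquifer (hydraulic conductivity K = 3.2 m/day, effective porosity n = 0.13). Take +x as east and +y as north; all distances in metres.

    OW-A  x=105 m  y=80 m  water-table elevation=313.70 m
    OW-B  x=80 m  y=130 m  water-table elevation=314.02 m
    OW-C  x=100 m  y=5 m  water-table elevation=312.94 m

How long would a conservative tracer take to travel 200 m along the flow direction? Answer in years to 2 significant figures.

Taking OW-A as reference: OW-B−OW-A = (-25, 50, +0.32); OW-C−OW-A = (-5, -75, -0.76).
Determinant of the coordinate differences = (-25)·(-75) − (-5)·50 = 2125.
∂h/∂x = [(+0.32)·(-75) − (-0.76)·50] / 2125 = +0.006588
∂h/∂y = [(-25)·(-0.76) − (-5)·(+0.32)] / 2125 = +0.009694
|∇h| = √(0.006588² + 0.009694²) = 0.01172
Seepage velocity v = K·i/n = 3.2 × 0.01172 / 0.13 = 0.2885 m/day.
t = 200 / 0.2885 = 693.2 days = 1.9 years.

1.9 years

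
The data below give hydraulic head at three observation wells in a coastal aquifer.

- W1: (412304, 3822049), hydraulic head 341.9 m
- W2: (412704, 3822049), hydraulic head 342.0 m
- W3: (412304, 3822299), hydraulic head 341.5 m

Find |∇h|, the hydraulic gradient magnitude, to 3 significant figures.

∂h/∂x = (342.0 − 341.9) / (412704 − 412304) = +0.0002500
∂h/∂y = (341.5 − 341.9) / (3822299 − 3822049) = -0.001600
|∇h| = √(0.0002500² + -0.001600²) = 0.001619

0.00162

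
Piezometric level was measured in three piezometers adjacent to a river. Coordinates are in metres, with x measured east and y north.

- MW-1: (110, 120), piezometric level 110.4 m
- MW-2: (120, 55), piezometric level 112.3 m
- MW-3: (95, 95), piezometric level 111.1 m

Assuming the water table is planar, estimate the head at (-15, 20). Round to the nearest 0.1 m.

Differences from MW-1: to MW-2 (Δx, Δy, Δh) = (10, -65, +1.9); to MW-3 = (-15, -25, +0.7).
Determinant of the coordinate differences = 10·(-25) − (-15)·(-65) = -1225.
∂h/∂x = [(+1.9)·(-25) − (+0.7)·(-65)] / -1225 = +0.001633
∂h/∂y = [10·(+0.7) − (-15)·(+1.9)] / -1225 = -0.02898
h(-15, 20) = 110.4 + (+0.001633)·(-125) + (-0.02898)·(-100) = 110.4 -0.204 +2.898 = 113.094 m.

113.1 m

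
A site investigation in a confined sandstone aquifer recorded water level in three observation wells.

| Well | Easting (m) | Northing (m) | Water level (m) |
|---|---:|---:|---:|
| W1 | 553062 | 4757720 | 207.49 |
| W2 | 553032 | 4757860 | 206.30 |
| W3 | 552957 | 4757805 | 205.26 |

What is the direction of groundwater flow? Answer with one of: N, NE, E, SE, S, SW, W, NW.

W

Differences from W1: to W2 (Δx, Δy, Δh) = (-30, 140, -1.19); to W3 = (-105, 85, -2.23).
Determinant of the coordinate differences = (-30)·85 − (-105)·140 = 12150.
∂h/∂x = [(-1.19)·85 − (-2.23)·140] / 12150 = +0.01737
∂h/∂y = [(-30)·(-2.23) − (-105)·(-1.19)] / 12150 = -0.004778
Flow = −∇h = (-0.01737 east, +0.004778 north), which points west.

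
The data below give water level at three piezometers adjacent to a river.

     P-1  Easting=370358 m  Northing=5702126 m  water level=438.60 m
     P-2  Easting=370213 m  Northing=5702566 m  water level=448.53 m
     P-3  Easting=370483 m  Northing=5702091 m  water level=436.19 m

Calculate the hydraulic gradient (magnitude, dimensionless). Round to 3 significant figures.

0.0229

Differences from P-1: to P-2 (Δx, Δy, Δh) = (-145, 440, +9.93); to P-3 = (125, -35, -2.41).
Determinant of the coordinate differences = (-145)·(-35) − 125·440 = -49925.
∂h/∂x = [(+9.93)·(-35) − (-2.41)·440] / -49925 = -0.01428
∂h/∂y = [(-145)·(-2.41) − 125·(+9.93)] / -49925 = +0.01786
|∇h| = √(-0.01428² + 0.01786²) = 0.02287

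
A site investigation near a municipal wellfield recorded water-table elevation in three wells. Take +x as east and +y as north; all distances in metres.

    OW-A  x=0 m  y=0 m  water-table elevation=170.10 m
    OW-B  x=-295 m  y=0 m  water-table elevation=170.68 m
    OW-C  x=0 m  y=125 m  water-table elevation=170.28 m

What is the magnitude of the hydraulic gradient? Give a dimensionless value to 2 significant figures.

0.0024

∂h/∂x = (170.68 − 170.10) / (-295 − 0) = -0.001966
∂h/∂y = (170.28 − 170.10) / (125 − 0) = +0.001440
|∇h| = √(-0.001966² + 0.001440²) = 0.002437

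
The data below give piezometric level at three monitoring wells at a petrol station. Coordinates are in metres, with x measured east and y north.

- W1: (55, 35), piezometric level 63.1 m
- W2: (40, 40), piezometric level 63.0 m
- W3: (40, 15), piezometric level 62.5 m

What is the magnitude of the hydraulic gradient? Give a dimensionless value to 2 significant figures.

Three-point gradient (reference W1): Δ to W2 = (-15, 5, -0.1), Δ to W3 = (-15, -20, -0.6).
∂h/∂x = +0.01333, ∂h/∂y = +0.02000 (det = 375).
|∇h| = √(0.01333² + 0.02000²) = 0.02404

0.024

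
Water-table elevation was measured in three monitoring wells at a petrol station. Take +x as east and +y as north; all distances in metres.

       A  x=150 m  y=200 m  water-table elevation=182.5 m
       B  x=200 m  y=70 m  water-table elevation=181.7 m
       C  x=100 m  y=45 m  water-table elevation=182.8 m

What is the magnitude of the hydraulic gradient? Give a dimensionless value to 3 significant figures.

0.0116

Taking A as reference: B−A = (50, -130, -0.8); C−A = (-50, -155, +0.3).
Determinant of the coordinate differences = 50·(-155) − (-50)·(-130) = -14250.
∂h/∂x = [(-0.8)·(-155) − (+0.3)·(-130)] / -14250 = -0.01144
∂h/∂y = [50·(+0.3) − (-50)·(-0.8)] / -14250 = +0.001754
|∇h| = √(-0.01144² + 0.001754²) = 0.01157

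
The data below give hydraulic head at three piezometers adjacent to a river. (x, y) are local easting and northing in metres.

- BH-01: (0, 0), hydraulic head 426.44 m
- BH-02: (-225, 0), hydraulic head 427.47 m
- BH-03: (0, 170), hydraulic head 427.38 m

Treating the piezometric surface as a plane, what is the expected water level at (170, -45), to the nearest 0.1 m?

425.4 m

∂h/∂x = (427.47 − 426.44) / (-225 − 0) = -0.004578
∂h/∂y = (427.38 − 426.44) / (170 − 0) = +0.005529
h(170, -45) = 426.44 + (-0.004578)·(170) + (+0.005529)·(-45) = 426.44 -0.778 -0.249 = 425.413 m.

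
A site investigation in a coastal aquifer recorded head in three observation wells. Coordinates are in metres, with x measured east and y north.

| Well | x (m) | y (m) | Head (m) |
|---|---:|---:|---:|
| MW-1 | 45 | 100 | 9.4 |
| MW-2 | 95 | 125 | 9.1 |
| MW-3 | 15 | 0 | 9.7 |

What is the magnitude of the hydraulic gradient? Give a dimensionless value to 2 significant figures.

With h = a·x + b·y + c and MW-1 as origin, the differences give:
  50·a + 25·b = -0.3
  (-30)·a + (-100)·b = +0.3
Eliminate b (×(-100) and ×25, subtract): -4250·a = 22.50 → a = ∂h/∂x = -0.005294
Back-substitute: b = ∂h/∂y = -0.001412.
|∇h| = √(-0.005294² + -0.001412²) = 0.005479

0.0055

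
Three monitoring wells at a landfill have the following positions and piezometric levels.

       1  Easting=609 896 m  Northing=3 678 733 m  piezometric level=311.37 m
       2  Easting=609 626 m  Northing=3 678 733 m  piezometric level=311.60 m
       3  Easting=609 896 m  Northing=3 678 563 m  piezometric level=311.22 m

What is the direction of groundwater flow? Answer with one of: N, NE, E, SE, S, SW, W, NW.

SE

∂h/∂x = (311.60 − 311.37) / (609626 − 609896) = -0.0008519
∂h/∂y = (311.22 − 311.37) / (3678563 − 3678733) = +0.0008824
Flow = −∇h = (+0.0008519 east, -0.0008824 north), which points southeast.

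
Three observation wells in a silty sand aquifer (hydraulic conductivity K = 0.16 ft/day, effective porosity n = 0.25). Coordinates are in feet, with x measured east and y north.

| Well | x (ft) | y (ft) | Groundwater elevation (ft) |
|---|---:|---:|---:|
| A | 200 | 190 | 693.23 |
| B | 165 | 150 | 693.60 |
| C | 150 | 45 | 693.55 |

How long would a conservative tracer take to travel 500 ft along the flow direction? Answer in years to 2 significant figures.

160 years

With h = a·x + b·y + c and A as origin, the differences give:
  (-35)·a + (-40)·b = +0.37
  (-50)·a + (-145)·b = +0.32
Eliminate b (×(-145) and ×(-40), subtract): 3075·a = -40.850 → a = ∂h/∂x = -0.01328
Back-substitute: b = ∂h/∂y = +0.002374.
|∇h| = √(-0.01328² + 0.002374²) = 0.01349
Seepage velocity v = K·i/n = 0.16 × 0.01349 / 0.25 = 0.008634 ft/day.
t = 500 / 0.008634 = 5.791e+04 days = 159 years.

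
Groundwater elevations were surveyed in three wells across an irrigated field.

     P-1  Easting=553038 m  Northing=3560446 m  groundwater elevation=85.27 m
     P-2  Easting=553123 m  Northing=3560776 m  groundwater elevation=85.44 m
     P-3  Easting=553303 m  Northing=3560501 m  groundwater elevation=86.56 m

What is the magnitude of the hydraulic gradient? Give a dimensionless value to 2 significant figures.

With h = a·x + b·y + c and P-1 as origin, the differences give:
  85·a + 330·b = +0.17
  265·a + 55·b = +1.29
Eliminate b (×55 and ×330, subtract): -82775·a = -416.350 → a = ∂h/∂x = +0.005030
Back-substitute: b = ∂h/∂y = -0.0007804.
|∇h| = √(0.005030² + -0.0007804²) = 0.00509

0.0051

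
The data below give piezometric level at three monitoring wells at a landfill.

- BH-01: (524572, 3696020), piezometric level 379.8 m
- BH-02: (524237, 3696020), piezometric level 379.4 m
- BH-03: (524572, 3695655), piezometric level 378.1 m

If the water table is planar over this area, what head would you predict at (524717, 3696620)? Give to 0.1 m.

∂h/∂x = (379.4 − 379.8) / (524237 − 524572) = +0.001194
∂h/∂y = (378.1 − 379.8) / (3695655 − 3696020) = +0.004658
h(524717, 3696620) = 379.8 + (+0.001194)·(145) + (+0.004658)·(600) = 379.8 +0.173 +2.795 = 382.768 m.

382.8 m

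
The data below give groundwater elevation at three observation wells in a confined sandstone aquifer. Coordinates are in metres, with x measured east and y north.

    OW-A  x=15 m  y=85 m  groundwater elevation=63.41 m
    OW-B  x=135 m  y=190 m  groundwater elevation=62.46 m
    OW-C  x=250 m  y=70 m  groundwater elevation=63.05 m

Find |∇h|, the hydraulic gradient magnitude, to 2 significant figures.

0.0071

Taking OW-A as reference: OW-B−OW-A = (120, 105, -0.95); OW-C−OW-A = (235, -15, -0.36).
Determinant of the coordinate differences = 120·(-15) − 235·105 = -26475.
∂h/∂x = [(-0.95)·(-15) − (-0.36)·105] / -26475 = -0.001966
∂h/∂y = [120·(-0.36) − 235·(-0.95)] / -26475 = -0.006801
|∇h| = √(-0.001966² + -0.006801²) = 0.007079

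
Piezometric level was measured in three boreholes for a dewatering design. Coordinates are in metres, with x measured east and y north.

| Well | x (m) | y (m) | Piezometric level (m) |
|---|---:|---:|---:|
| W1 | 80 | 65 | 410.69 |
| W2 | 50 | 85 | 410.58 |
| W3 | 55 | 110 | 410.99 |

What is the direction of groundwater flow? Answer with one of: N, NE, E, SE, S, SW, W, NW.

SW

Taking W1 as reference: W2−W1 = (-30, 20, -0.11); W3−W1 = (-25, 45, +0.30).
Determinant of the coordinate differences = (-30)·45 − (-25)·20 = -850.
∂h/∂x = [(-0.11)·45 − (+0.30)·20] / -850 = +0.01288
∂h/∂y = [(-30)·(+0.30) − (-25)·(-0.11)] / -850 = +0.01382
Flow = −∇h = (-0.01288 east, -0.01382 north), which points southwest.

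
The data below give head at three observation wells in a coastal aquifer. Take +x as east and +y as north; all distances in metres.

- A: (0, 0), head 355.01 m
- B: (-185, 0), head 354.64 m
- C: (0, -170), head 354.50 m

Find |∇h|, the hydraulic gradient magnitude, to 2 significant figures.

∂h/∂x = (354.64 − 355.01) / (-185 − 0) = +0.002000
∂h/∂y = (354.50 − 355.01) / (-170 − 0) = +0.003000
|∇h| = √(0.002000² + 0.003000²) = 0.003606

0.0036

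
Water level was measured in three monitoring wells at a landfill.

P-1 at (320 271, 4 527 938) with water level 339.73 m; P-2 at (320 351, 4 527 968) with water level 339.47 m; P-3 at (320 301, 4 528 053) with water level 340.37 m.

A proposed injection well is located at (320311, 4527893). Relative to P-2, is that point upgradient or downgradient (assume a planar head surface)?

downgradient

Differences from P-1: to P-2 (Δx, Δy, Δh) = (80, 30, -0.26); to P-3 = (30, 115, +0.64).
Determinant of the coordinate differences = 80·115 − 30·30 = 8300.
∂h/∂x = [(-0.26)·115 − (+0.64)·30] / 8300 = -0.005916
∂h/∂y = [80·(+0.64) − 30·(-0.26)] / 8300 = +0.007108
Head at (320311, 4527893) = 339.73 + (-0.005916)·(40) + (+0.007108)·(-45) = 339.17 m.
That is lower than the 339.47 m at P-2, so the point is downgradient.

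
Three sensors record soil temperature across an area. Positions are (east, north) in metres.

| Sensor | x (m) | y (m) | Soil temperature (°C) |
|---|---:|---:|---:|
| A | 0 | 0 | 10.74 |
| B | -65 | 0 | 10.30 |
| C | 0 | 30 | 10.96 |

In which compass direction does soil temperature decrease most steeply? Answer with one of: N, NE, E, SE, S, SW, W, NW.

SW

∂T/∂x = (10.30 − 10.74) / (-65 − 0) = +0.006769
∂T/∂y = (10.96 − 10.74) / (30 − 0) = +0.007333
Steepest decrease is along −∇f = (-0.006769 E, -0.007333 N) → southwest.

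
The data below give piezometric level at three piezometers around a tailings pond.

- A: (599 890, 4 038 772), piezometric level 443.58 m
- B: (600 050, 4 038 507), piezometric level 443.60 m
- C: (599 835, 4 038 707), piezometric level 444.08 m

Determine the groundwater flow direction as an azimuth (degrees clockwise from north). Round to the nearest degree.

058°

Differences from A: to B (Δx, Δy, Δh) = (160, -265, +0.02); to C = (-55, -65, +0.50).
Determinant of the coordinate differences = 160·(-65) − (-55)·(-265) = -24975.
∂h/∂x = [(+0.02)·(-65) − (+0.50)·(-265)] / -24975 = -0.005253
∂h/∂y = [160·(+0.50) − (-55)·(+0.02)] / -24975 = -0.003247
Flow direction (−∇h) has components (+0.005253 E, +0.003247 N).
Azimuth = atan2(E, N) = atan2(+0.005253, +0.003247) = 58.3° ≈ 058°.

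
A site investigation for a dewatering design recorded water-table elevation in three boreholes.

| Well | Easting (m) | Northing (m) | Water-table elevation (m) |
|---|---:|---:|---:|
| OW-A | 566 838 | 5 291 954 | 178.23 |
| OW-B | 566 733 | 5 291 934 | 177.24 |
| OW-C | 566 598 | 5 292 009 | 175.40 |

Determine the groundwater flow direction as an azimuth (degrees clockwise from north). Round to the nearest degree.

Differences from OW-A: to OW-B (Δx, Δy, Δh) = (-105, -20, -0.99); to OW-C = (-240, 55, -2.83).
Determinant of the coordinate differences = (-105)·55 − (-240)·(-20) = -10575.
∂h/∂x = [(-0.99)·55 − (-2.83)·(-20)] / -10575 = +0.01050
∂h/∂y = [(-105)·(-2.83) − (-240)·(-0.99)] / -10575 = -0.005631
Flow direction (−∇h) has components (-0.01050 E, +0.005631 N).
Azimuth = atan2(E, N) = atan2(-0.01050, +0.005631) = 298.2° ≈ 298°.

298°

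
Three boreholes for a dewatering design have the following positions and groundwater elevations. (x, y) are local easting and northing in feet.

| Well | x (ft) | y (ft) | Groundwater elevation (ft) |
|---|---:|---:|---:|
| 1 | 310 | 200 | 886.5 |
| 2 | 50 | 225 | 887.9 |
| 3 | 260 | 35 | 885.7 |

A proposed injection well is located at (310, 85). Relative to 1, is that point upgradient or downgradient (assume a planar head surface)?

Differences from 1: to 2 (Δx, Δy, Δh) = (-260, 25, +1.4); to 3 = (-50, -165, -0.8).
Solve a·Δx + b·Δy = Δh: det = (-260)·(-165) − (-50)·25 = 44150.
∂h/∂x = [(+1.4)·(-165) − (-0.8)·25] / 44150 = -0.004779
∂h/∂y = [(-260)·(-0.8) − (-50)·(+1.4)] / 44150 = +0.006297
Head at (310, 85) = 886.5 + (-0.004779)·(0) + (+0.006297)·(-115) = 885.78 ft.
That is lower than the 886.5 ft at 1, so the point is downgradient.

downgradient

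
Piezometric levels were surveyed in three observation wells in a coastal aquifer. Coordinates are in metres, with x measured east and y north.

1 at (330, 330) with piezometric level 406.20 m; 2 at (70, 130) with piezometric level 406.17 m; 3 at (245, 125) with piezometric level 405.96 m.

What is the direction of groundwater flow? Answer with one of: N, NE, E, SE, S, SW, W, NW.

Differences from 1: to 2 (Δx, Δy, Δh) = (-260, -200, -0.03); to 3 = (-85, -205, -0.24).
Determinant of the coordinate differences = (-260)·(-205) − (-85)·(-200) = 36300.
∂h/∂x = [(-0.03)·(-205) − (-0.24)·(-200)] / 36300 = -0.001153
∂h/∂y = [(-260)·(-0.24) − (-85)·(-0.03)] / 36300 = +0.001649
Flow = −∇h = (+0.001153 east, -0.001649 north), which points southeast.

SE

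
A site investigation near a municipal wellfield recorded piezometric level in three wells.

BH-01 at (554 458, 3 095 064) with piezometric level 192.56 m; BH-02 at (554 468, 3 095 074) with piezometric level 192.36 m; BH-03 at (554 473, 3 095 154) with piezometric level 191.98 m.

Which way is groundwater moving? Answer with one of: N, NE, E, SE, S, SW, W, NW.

Differences from BH-01: to BH-02 (Δx, Δy, Δh) = (10, 10, -0.20); to BH-03 = (15, 90, -0.58).
Determinant of the coordinate differences = 10·90 − 15·10 = 750.
∂h/∂x = [(-0.20)·90 − (-0.58)·10] / 750 = -0.01627
∂h/∂y = [10·(-0.58) − 15·(-0.20)] / 750 = -0.003733
Flow = −∇h = (+0.01627 east, +0.003733 north), which points east.

E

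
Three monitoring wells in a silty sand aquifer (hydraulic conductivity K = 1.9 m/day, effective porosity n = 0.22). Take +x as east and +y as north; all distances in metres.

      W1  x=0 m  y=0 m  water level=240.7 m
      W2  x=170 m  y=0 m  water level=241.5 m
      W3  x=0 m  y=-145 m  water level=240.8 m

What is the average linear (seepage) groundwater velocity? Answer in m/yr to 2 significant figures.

∂h/∂x = (241.5 − 240.7) / (170 − 0) = +0.004706
∂h/∂y = (240.8 − 240.7) / (-145 − 0) = -0.0006897
|∇h| = √(0.004706² + -0.0006897²) = 0.004756
Seepage velocity v = K·i/n = 1.9 × 0.004756 / 0.22 = 0.04107 m/day = 15 m/yr.

15 m/yr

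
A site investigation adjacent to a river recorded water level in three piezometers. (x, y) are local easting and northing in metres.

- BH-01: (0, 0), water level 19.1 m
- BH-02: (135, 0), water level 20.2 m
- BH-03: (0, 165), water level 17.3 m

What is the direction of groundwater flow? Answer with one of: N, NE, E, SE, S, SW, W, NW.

NW

∂h/∂x = (20.2 − 19.1) / (135 − 0) = +0.008148
∂h/∂y = (17.3 − 19.1) / (165 − 0) = -0.01091
Flow = −∇h = (-0.008148 east, +0.01091 north), which points northwest.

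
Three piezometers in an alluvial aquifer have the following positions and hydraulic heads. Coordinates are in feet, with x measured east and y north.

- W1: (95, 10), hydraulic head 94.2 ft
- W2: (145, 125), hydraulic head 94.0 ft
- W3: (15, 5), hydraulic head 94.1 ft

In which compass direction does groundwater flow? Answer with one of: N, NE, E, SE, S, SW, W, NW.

With h = a·x + b·y + c and W1 as origin, the differences give:
  50·a + 115·b = -0.2
  (-80)·a + (-5)·b = -0.1
Eliminate b (×(-5) and ×115, subtract): 8950·a = 12.50 → a = ∂h/∂x = +0.001397
Back-substitute: b = ∂h/∂y = -0.002346.
Flow = −∇h = (-0.001397 east, +0.002346 north), which points northwest.

NW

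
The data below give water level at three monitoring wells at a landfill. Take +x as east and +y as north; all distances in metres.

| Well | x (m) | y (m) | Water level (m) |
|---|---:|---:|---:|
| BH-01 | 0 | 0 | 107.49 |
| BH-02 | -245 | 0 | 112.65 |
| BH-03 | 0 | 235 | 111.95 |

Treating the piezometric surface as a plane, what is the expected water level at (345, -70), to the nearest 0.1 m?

98.9 m

∂h/∂x = (112.65 − 107.49) / (-245 − 0) = -0.02106
∂h/∂y = (111.95 − 107.49) / (235 − 0) = +0.01898
h(345, -70) = 107.49 + (-0.02106)·(345) + (+0.01898)·(-70) = 107.49 -7.266 -1.329 = 98.895 m.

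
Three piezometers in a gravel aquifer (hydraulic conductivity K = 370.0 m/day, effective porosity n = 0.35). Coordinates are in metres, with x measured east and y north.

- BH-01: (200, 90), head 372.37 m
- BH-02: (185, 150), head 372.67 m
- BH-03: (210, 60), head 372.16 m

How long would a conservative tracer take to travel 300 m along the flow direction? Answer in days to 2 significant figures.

Differences from BH-01: to BH-02 (Δx, Δy, Δh) = (-15, 60, +0.30); to BH-03 = (10, -30, -0.21).
Determinant of the coordinate differences = (-15)·(-30) − 10·60 = -150.
∂h/∂x = [(+0.30)·(-30) − (-0.21)·60] / -150 = -0.02400
∂h/∂y = [(-15)·(-0.21) − 10·(+0.30)] / -150 = -0.0010000
|∇h| = √(-0.02400² + -0.0010000²) = 0.02402
Seepage velocity v = K·i/n = 370.0 × 0.02402 / 0.35 = 25.39 m/day.
t = 300 / 25.39 = 11.82 days.

12 days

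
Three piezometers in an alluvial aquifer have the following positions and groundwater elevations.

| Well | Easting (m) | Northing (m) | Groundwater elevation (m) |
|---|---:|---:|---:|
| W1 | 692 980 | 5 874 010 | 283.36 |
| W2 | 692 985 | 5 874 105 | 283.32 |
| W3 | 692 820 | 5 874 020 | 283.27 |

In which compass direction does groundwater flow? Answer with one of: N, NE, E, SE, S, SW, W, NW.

NW

Differences from W1: to W2 (Δx, Δy, Δh) = (5, 95, -0.04); to W3 = (-160, 10, -0.09).
Solve a·Δx + b·Δy = Δh: det = 5·10 − (-160)·95 = 15250.
∂h/∂x = [(-0.04)·10 − (-0.09)·95] / 15250 = +0.0005344
∂h/∂y = [5·(-0.09) − (-160)·(-0.04)] / 15250 = -0.0004492
Flow = −∇h = (-0.0005344 east, +0.0004492 north), which points northwest.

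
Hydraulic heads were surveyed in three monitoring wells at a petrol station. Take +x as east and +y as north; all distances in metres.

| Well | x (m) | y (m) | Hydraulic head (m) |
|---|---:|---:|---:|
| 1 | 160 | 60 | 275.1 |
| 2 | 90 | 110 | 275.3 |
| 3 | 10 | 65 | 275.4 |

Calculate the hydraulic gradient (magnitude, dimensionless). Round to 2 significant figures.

0.0023

Differences from 1: to 2 (Δx, Δy, Δh) = (-70, 50, +0.2); to 3 = (-150, 5, +0.3).
Determinant of the coordinate differences = (-70)·5 − (-150)·50 = 7150.
∂h/∂x = [(+0.2)·5 − (+0.3)·50] / 7150 = -0.001958
∂h/∂y = [(-70)·(+0.3) − (-150)·(+0.2)] / 7150 = +0.001259
|∇h| = √(-0.001958² + 0.001259²) = 0.002328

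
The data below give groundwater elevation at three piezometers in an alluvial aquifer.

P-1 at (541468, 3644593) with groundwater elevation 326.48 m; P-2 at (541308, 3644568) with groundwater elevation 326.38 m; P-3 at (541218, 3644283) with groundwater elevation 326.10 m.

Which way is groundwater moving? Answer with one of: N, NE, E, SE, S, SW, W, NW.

Three-point gradient (reference P-1): Δ to P-2 = (-160, -25, -0.10), Δ to P-3 = (-250, -310, -0.38).
∂h/∂x = +0.0004960, ∂h/∂y = +0.0008258 (det = 43350).
Flow = −∇h = (-0.0004960 east, -0.0008258 north), which points southwest.

SW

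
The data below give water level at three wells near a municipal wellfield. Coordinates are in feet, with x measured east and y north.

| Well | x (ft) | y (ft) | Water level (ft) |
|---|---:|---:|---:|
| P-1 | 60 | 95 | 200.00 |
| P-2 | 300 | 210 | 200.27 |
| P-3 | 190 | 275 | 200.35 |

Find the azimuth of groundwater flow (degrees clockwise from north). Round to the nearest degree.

190°

With h = a·x + b·y + c and P-1 as origin, the differences give:
  240·a + 115·b = +0.27
  130·a + 180·b = +0.35
Eliminate b (×180 and ×115, subtract): 28250·a = 8.350 → a = ∂h/∂x = +0.0002956
Back-substitute: b = ∂h/∂y = +0.001731.
Flow direction (−∇h) has components (-0.0002956 E, -0.001731 N).
Azimuth = atan2(E, N) = atan2(-0.0002956, -0.001731) = 189.7° ≈ 190°.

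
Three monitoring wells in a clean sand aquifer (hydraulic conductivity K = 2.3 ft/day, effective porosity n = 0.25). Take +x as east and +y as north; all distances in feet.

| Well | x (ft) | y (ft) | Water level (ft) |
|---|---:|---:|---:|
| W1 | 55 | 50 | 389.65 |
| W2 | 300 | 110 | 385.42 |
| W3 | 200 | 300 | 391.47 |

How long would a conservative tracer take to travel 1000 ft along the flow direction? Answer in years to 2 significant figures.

Taking W1 as reference: W2−W1 = (245, 60, -4.23); W3−W1 = (145, 250, +1.82).
Solve a·Δx + b·Δy = Δh: det = 245·250 − 145·60 = 52550.
∂h/∂x = [(-4.23)·250 − (+1.82)·60] / 52550 = -0.02220
∂h/∂y = [245·(+1.82) − 145·(-4.23)] / 52550 = +0.02016
|∇h| = √(-0.02220² + 0.02016²) = 0.02999
Seepage velocity v = K·i/n = 2.3 × 0.02999 / 0.25 = 0.2759 ft/day.
t = 1000 / 0.2759 = 3625 days = 9.92 years.

9.9 years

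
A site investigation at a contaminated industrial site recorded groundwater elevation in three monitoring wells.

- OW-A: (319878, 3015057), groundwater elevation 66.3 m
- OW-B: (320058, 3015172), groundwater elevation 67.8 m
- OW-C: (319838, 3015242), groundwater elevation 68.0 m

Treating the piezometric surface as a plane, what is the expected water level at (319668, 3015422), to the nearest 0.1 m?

With h = a·x + b·y + c and OW-A as origin, the differences give:
  180·a + 115·b = +1.5
  (-40)·a + 185·b = +1.7
Eliminate b (×185 and ×115, subtract): 37900·a = 82.00 → a = ∂h/∂x = +0.002164
Back-substitute: b = ∂h/∂y = +0.009657.
h(319668, 3015422) = 66.3 + (+0.002164)·(-210) + (+0.009657)·(365) = 66.3 -0.454 +3.525 = 69.370 m.

69.4 m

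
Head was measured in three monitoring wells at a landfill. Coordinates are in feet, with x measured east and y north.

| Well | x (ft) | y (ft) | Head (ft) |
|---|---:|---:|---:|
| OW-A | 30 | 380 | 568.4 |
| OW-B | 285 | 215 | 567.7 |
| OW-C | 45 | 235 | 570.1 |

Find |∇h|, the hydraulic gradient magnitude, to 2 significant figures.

Differences from OW-A: to OW-B (Δx, Δy, Δh) = (255, -165, -0.7); to OW-C = (15, -145, +1.7).
Solve a·Δx + b·Δy = Δh: det = 255·(-145) − 15·(-165) = -34500.
∂h/∂x = [(-0.7)·(-145) − (+1.7)·(-165)] / -34500 = -0.01107
∂h/∂y = [255·(+1.7) − 15·(-0.7)] / -34500 = -0.01287
|∇h| = √(-0.01107² + -0.01287²) = 0.01698

0.017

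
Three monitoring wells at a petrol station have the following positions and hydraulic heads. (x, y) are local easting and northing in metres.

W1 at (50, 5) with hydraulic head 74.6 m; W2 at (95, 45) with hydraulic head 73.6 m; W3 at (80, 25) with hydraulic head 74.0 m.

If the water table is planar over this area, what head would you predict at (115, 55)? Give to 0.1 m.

Differences from W1: to W2 (Δx, Δy, Δh) = (45, 40, -1.0); to W3 = (30, 20, -0.6).
Determinant of the coordinate differences = 45·20 − 30·40 = -300.
∂h/∂x = [(-1.0)·20 − (-0.6)·40] / -300 = -0.01333
∂h/∂y = [45·(-0.6) − 30·(-1.0)] / -300 = -0.01000
h(115, 55) = 74.6 + (-0.01333)·(65) + (-0.01000)·(50) = 74.6 -0.867 -0.500 = 73.233 m.

73.2 m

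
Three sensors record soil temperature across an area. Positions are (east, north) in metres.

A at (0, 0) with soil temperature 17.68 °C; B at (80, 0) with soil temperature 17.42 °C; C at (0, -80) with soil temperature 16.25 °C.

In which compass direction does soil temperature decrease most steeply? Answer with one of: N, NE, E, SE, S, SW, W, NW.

S

∂T/∂x = (17.42 − 17.68) / (80 − 0) = -0.003250
∂T/∂y = (16.25 − 17.68) / (-80 − 0) = +0.01787
Steepest decrease is along −∇f = (+0.003250 E, -0.01787 N) → south.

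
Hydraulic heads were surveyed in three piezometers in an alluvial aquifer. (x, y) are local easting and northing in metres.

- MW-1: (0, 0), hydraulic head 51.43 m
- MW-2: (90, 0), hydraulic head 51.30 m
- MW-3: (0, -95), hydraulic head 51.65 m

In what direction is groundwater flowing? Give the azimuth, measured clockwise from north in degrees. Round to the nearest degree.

∂h/∂x = (51.30 − 51.43) / (90 − 0) = -0.001444
∂h/∂y = (51.65 − 51.43) / (-95 − 0) = -0.002316
Flow direction (−∇h) has components (+0.001444 E, +0.002316 N).
Azimuth = atan2(E, N) = atan2(+0.001444, +0.002316) = 32.0° ≈ 032°.

032°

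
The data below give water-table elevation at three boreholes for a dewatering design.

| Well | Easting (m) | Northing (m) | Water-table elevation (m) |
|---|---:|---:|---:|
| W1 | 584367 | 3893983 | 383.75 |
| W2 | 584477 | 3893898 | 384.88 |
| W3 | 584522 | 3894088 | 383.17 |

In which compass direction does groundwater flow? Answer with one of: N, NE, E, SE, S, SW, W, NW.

N

Differences from W1: to W2 (Δx, Δy, Δh) = (110, -85, +1.13); to W3 = (155, 105, -0.58).
Determinant of the coordinate differences = 110·105 − 155·(-85) = 24725.
∂h/∂x = [(+1.13)·105 − (-0.58)·(-85)] / 24725 = +0.002805
∂h/∂y = [110·(-0.58) − 155·(+1.13)] / 24725 = -0.009664
Flow = −∇h = (-0.002805 east, +0.009664 north), which points north.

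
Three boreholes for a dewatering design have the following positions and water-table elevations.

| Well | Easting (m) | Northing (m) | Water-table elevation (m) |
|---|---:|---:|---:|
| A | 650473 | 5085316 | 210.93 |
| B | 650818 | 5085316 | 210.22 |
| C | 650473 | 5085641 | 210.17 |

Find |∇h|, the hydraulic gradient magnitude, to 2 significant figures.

∂h/∂x = (210.22 − 210.93) / (650818 − 650473) = -0.002058
∂h/∂y = (210.17 − 210.93) / (5085641 − 5085316) = -0.002338
|∇h| = √(-0.002058² + -0.002338²) = 0.003115

0.0031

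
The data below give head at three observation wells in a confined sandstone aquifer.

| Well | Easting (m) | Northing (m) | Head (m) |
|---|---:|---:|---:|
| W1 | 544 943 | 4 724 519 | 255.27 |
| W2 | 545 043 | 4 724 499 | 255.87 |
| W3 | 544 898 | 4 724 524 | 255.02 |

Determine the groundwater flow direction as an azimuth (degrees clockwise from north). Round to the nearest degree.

With h = a·x + b·y + c and W1 as origin, the differences give:
  100·a + (-20)·b = +0.60
  (-45)·a + 5·b = -0.25
Eliminate b (×5 and ×(-20), subtract): -400·a = -2.000 → a = ∂h/∂x = +0.005000
Back-substitute: b = ∂h/∂y = -0.005000.
Flow direction (−∇h) has components (-0.005000 E, +0.005000 N).
Azimuth = atan2(E, N) = atan2(-0.005000, +0.005000) = 315.0° ≈ 315°.

315°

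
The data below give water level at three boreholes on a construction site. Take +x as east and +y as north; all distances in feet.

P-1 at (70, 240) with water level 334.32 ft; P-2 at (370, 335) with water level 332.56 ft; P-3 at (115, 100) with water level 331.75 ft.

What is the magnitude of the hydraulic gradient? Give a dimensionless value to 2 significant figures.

Three-point gradient (reference P-1): Δ to P-2 = (300, 95, -1.76), Δ to P-3 = (45, -140, -2.57).
∂h/∂x = -0.01060, ∂h/∂y = +0.01495 (det = -46275).
|∇h| = √(-0.01060² + 0.01495²) = 0.01833

0.018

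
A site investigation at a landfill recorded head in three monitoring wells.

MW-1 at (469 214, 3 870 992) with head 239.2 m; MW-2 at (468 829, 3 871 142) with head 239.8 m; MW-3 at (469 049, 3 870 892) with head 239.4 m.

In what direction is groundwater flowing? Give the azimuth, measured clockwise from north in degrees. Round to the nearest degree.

104°

Taking MW-1 as reference: MW-2−MW-1 = (-385, 150, +0.6); MW-3−MW-1 = (-165, -100, +0.2).
Determinant of the coordinate differences = (-385)·(-100) − (-165)·150 = 63250.
∂h/∂x = [(+0.6)·(-100) − (+0.2)·150] / 63250 = -0.001423
∂h/∂y = [(-385)·(+0.2) − (-165)·(+0.6)] / 63250 = +0.0003478
Flow direction (−∇h) has components (+0.001423 E, -0.0003478 N).
Azimuth = atan2(E, N) = atan2(+0.001423, -0.0003478) = 103.7° ≈ 104°.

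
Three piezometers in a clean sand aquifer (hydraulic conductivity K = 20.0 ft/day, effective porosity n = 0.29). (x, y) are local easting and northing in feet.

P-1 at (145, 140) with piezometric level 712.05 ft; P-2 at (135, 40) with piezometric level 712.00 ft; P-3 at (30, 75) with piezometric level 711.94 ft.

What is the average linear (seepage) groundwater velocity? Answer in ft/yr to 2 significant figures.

21 ft/yr

Three-point gradient (reference P-1): Δ to P-2 = (-10, -100, -0.05), Δ to P-3 = (-115, -65, -0.11).
∂h/∂x = +0.0007143, ∂h/∂y = +0.0004286 (det = -10850).
|∇h| = √(0.0007143² + 0.0004286²) = 0.000833
Seepage velocity v = K·i/n = 20.0 × 0.000833 / 0.29 = 0.05745 ft/day = 20.98 ft/yr.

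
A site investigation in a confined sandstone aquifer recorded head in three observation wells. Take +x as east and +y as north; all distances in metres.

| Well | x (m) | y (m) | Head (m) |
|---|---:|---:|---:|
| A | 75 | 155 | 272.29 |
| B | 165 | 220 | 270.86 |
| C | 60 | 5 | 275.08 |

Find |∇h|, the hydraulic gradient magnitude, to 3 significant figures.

0.0185

Taking A as reference: B−A = (90, 65, -1.43); C−A = (-15, -150, +2.79).
Determinant of the coordinate differences = 90·(-150) − (-15)·65 = -12525.
∂h/∂x = [(-1.43)·(-150) − (+2.79)·65] / -12525 = -0.002647
∂h/∂y = [90·(+2.79) − (-15)·(-1.43)] / -12525 = -0.01834
|∇h| = √(-0.002647² + -0.01834²) = 0.01853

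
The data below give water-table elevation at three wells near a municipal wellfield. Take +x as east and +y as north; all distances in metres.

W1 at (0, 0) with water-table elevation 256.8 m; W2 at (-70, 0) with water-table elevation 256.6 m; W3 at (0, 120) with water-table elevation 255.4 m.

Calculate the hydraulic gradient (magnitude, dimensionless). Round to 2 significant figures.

0.012

∂h/∂x = (256.6 − 256.8) / (-70 − 0) = +0.002857
∂h/∂y = (255.4 − 256.8) / (120 − 0) = -0.01167
|∇h| = √(0.002857² + -0.01167²) = 0.01201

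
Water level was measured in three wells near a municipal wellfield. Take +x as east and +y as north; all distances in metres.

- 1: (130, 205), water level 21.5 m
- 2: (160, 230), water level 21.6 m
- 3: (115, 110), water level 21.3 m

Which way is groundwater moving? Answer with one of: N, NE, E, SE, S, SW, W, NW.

With h = a·x + b·y + c and 1 as origin, the differences give:
  30·a + 25·b = +0.1
  (-15)·a + (-95)·b = -0.2
Eliminate b (×(-95) and ×25, subtract): -2475·a = -4.50 → a = ∂h/∂x = +0.001818
Back-substitute: b = ∂h/∂y = +0.001818.
Flow = −∇h = (-0.001818 east, -0.001818 north), which points southwest.

SW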